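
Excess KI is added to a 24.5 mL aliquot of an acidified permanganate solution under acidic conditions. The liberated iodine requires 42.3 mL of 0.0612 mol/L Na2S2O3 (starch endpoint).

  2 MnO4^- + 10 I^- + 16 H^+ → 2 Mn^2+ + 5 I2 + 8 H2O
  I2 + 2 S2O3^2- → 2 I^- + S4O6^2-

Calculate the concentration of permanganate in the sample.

0.0211 mol/L

n(S2O3^2-) = 0.0423 × 0.0612 = 2.59 × 10^-3 mol
n(I2) = n(S2O3^2-)/2 = 1.29 × 10^-3 mol
From the 2:5 ratio, n(MnO4^-) in the aliquot = 2/5 × 1.29 × 10^-3 = 5.18 × 10^-4 mol
[MnO4^-] = 5.18 × 10^-4 / 0.0245 = 0.0211 mol/L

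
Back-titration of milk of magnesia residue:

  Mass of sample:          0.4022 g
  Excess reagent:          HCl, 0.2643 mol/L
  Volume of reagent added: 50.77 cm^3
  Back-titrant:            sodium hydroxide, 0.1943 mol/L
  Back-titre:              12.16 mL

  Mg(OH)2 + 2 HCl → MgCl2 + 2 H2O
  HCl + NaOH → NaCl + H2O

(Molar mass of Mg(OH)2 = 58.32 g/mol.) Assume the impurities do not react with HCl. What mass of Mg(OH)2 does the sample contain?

0.3224 g

n(HCl) added = 0.05077 × 0.2643 = 0.01342 mol
n(NaOH) used in back-titration = 0.01216 × 0.1943 = 2.363 × 10^-3 mol
n(HCl) left over = 2.363 × 10^-3 mol (1:1 ratio)
n(HCl) consumed by analyte = 0.01342 − 2.363 × 10^-3 = 0.01106 mol
From the 1:2 ratio, n(Mg(OH)2) = 1/2 × 0.01106 = 5.528 × 10^-3 mol
mass of Mg(OH)2 = 5.528 × 10^-3 × 58.32 = 0.3224 g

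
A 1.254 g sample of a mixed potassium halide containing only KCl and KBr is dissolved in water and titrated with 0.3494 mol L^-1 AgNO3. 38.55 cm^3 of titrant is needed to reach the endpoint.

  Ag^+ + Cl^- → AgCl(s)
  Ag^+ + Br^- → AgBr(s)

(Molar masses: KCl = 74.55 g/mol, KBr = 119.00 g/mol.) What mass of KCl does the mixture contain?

n(AgNO3) = 0.03855 × 0.3494 = 0.01347 mol
Let x = n(KCl), y = n(KBr).
Titrant: 1x + 1y = 0.01347;  mass: 74.55x + 119.00y = 1.254
Solving, x = 7.848 × 10^-3 mol, y = 5.621 × 10^-3 mol
mass of KCl = 7.848 × 10^-3 × 74.55 = 0.5851 g

0.5851 g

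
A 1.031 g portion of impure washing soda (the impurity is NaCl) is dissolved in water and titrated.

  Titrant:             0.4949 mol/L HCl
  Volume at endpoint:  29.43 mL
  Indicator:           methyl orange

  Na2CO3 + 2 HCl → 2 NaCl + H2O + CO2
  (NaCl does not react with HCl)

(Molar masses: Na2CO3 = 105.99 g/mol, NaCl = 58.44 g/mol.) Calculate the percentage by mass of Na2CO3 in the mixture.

74.87 %

n(HCl) = 0.02943 × 0.4949 = 0.01456 mol
Let x = n(Na2CO3), y = n(NaCl).
Titrant: 2x = 0.01456;  mass: 105.99x + 58.44y = 1.031
Solving, x = 7.282 × 10^-3 mol, y = 4.434 × 10^-3 mol
mass of Na2CO3 = 7.282 × 10^-3 × 105.99 = 0.7719 g
% Na2CO3 = 0.7719 / 1.031 × 100 = 74.87 %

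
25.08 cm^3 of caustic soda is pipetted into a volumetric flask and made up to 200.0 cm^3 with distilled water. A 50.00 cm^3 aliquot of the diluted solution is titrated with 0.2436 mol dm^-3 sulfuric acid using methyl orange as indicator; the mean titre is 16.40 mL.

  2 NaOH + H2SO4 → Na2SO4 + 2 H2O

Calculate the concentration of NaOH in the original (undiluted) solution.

n(H2SO4) = 0.01640 × 0.2436 = 3.995 × 10^-3 mol
From the 2:1 ratio, n(NaOH) in the aliquot = 2/1 × 3.995 × 10^-3 = 7.990 × 10^-3 mol
[NaOH]_dilute = 7.990 × 10^-3 / 0.05000 = 0.1598 mol/L
Dilution factor = 200.0 / 25.08 = 7.974
[NaOH]_stock = 0.1598 × 7.974 = 1.274 mol/L

1.274 mol/L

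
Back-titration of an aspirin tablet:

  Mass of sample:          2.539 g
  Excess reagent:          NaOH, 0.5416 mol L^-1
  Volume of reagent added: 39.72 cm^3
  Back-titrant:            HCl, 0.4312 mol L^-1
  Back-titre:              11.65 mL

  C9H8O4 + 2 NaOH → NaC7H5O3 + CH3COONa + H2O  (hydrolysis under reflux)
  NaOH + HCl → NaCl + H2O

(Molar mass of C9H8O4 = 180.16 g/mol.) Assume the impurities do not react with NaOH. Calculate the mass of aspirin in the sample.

n(NaOH) added = 0.03972 × 0.5416 = 0.02151 mol
n(HCl) used in back-titration = 0.01165 × 0.4312 = 5.023 × 10^-3 mol
n(NaOH) left over = 5.023 × 10^-3 mol (1:1 ratio)
n(NaOH) consumed by analyte = 0.02151 − 5.023 × 10^-3 = 0.01649 mol
From the 1:2 ratio, n(C9H8O4) = 1/2 × 0.01649 = 8.244 × 10^-3 mol
mass of C9H8O4 = 8.244 × 10^-3 × 180.16 = 1.485 g

1.485 g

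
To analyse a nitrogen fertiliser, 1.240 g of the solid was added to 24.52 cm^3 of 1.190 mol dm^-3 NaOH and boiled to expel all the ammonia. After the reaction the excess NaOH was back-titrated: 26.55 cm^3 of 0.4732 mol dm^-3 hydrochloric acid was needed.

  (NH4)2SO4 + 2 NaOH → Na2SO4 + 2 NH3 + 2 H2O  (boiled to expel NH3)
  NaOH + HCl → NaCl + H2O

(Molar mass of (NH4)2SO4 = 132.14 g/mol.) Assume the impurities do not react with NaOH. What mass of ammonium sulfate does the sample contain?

n(NaOH) added = 0.02452 × 1.190 = 0.02918 mol
n(HCl) used in back-titration = 0.02655 × 0.4732 = 0.01256 mol
n(NaOH) left over = 0.01256 mol (1:1 ratio)
n(NaOH) consumed by analyte = 0.02918 − 0.01256 = 0.01662 mol
From the 1:2 ratio, n((NH4)2SO4) = 1/2 × 0.01662 = 8.308 × 10^-3 mol
mass of (NH4)2SO4 = 8.308 × 10^-3 × 132.14 = 1.098 g

1.098 g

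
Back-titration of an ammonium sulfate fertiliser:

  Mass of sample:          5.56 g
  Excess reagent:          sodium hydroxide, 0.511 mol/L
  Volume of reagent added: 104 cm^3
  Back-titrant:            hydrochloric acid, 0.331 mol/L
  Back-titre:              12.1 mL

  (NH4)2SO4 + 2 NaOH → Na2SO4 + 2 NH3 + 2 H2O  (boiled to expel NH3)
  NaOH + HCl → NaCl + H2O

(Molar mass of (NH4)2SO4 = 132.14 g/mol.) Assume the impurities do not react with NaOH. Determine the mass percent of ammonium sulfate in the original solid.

58.4 %

n(NaOH) added = 0.104 × 0.511 = 0.0531 mol
n(HCl) used in back-titration = 0.0121 × 0.331 = 4.01 × 10^-3 mol
n(NaOH) left over = 4.01 × 10^-3 mol (1:1 ratio)
n(NaOH) consumed by analyte = 0.0531 − 4.01 × 10^-3 = 0.0491 mol
From the 1:2 ratio, n((NH4)2SO4) = 1/2 × 0.0491 = 0.0246 mol
mass of (NH4)2SO4 = 0.0246 × 132.14 = 3.25 g
% (NH4)2SO4 = 3.25 / 5.56 × 100 = 58.4 %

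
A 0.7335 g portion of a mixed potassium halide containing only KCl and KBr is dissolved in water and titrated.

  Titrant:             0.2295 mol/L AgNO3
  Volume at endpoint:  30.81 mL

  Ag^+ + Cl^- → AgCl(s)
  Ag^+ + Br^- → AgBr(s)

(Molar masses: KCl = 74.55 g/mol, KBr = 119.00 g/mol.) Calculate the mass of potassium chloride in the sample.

n(AgNO3) = 0.03081 × 0.2295 = 7.071 × 10^-3 mol
Let x = n(KCl), y = n(KBr).
Titrant: 1x + 1y = 7.071 × 10^-3;  mass: 74.55x + 119.00y = 0.7335
Solving, x = 2.428 × 10^-3 mol, y = 4.643 × 10^-3 mol
mass of KCl = 2.428 × 10^-3 × 74.55 = 0.1810 g

0.1810 g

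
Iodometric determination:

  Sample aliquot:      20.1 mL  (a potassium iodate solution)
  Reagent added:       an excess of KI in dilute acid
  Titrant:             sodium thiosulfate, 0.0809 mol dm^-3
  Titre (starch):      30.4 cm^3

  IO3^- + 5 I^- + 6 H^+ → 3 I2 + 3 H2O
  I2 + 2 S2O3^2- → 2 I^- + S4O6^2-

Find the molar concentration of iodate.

n(S2O3^2-) = 0.0304 × 0.0809 = 2.46 × 10^-3 mol
n(I2) = n(S2O3^2-)/2 = 1.23 × 10^-3 mol
From the 1:3 ratio, n(IO3^-) in the aliquot = 1/3 × 1.23 × 10^-3 = 4.10 × 10^-4 mol
[IO3^-] = 4.10 × 10^-4 / 0.0201 = 0.0204 mol/L

0.0204 mol/L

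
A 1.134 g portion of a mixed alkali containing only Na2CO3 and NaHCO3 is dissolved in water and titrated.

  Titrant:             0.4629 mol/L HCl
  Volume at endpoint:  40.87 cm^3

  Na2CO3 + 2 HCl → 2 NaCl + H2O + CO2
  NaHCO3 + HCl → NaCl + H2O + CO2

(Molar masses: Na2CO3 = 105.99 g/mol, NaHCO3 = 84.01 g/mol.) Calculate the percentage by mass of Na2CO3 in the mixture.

68.61 %

n(HCl) = 0.04087 × 0.4629 = 0.01892 mol
Let x = n(Na2CO3), y = n(NaHCO3).
Titrant: 2x + 1y = 0.01892;  mass: 105.99x + 84.01y = 1.134
Solving, x = 7.341 × 10^-3 mol, y = 4.237 × 10^-3 mol
mass of Na2CO3 = 7.341 × 10^-3 × 105.99 = 0.7781 g
% Na2CO3 = 0.7781 / 1.134 × 100 = 68.61 %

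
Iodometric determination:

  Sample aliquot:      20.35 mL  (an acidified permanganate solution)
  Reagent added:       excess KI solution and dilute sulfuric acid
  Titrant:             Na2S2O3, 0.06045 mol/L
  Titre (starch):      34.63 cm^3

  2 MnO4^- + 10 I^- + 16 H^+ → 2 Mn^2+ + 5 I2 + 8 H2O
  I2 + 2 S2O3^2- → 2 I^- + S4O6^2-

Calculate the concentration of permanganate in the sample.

0.02057 mol/L

n(S2O3^2-) = 0.03463 × 0.06045 = 2.093 × 10^-3 mol
n(I2) = n(S2O3^2-)/2 = 1.047 × 10^-3 mol
From the 2:5 ratio, n(MnO4^-) in the aliquot = 2/5 × 1.047 × 10^-3 = 4.187 × 10^-4 mol
[MnO4^-] = 4.187 × 10^-4 / 0.02035 = 0.02057 mol/L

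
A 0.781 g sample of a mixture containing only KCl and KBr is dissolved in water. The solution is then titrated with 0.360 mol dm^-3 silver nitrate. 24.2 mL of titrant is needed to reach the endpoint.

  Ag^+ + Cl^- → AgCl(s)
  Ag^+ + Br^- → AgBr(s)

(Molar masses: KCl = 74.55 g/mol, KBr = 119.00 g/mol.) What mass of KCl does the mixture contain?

n(AgNO3) = 0.0242 × 0.360 = 8.71 × 10^-3 mol
Let x = n(KCl), y = n(KBr).
Titrant: 1x + 1y = 8.71 × 10^-3;  mass: 74.55x + 119.00y = 0.781
Solving, x = 5.75 × 10^-3 mol, y = 2.96 × 10^-3 mol
mass of KCl = 5.75 × 10^-3 × 74.55 = 0.429 g

0.429 g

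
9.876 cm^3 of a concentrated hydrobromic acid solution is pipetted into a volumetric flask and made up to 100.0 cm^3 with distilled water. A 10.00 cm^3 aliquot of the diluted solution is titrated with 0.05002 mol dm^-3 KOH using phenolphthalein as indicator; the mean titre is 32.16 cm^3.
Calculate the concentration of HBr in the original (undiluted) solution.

HBr + KOH → KBr + H2O
n(KOH) = 0.03216 × 0.05002 = 1.609 × 10^-3 mol
n(HBr) in the aliquot = 1.609 × 10^-3 mol (1:1 ratio)
[HBr]_dilute = 1.609 × 10^-3 / 0.01000 = 0.1609 mol/L
Dilution factor = 100.0 / 9.876 = 10.13
[HBr]_stock = 0.1609 × 10.13 = 1.629 mol/L

1.629 mol/L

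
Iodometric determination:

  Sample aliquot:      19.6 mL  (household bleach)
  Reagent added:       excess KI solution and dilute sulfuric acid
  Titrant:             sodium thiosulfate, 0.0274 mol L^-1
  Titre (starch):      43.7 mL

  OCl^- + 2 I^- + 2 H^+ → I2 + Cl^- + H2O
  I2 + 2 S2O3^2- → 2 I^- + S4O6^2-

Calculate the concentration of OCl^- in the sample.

n(S2O3^2-) = 0.0437 × 0.0274 = 1.20 × 10^-3 mol
n(I2) = n(S2O3^2-)/2 = 5.99 × 10^-4 mol
n(OCl^-) in the aliquot = 5.99 × 10^-4 mol (1:1 ratio)
[OCl^-] = 5.99 × 10^-4 / 0.0196 = 0.0305 mol/L

0.0305 mol/L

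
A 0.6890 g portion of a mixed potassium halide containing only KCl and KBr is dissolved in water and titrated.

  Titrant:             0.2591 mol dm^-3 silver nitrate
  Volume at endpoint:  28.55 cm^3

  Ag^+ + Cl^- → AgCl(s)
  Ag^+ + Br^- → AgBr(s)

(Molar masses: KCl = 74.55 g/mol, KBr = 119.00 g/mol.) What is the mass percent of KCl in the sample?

n(AgNO3) = 0.02855 × 0.2591 = 7.397 × 10^-3 mol
Let x = n(KCl), y = n(KBr).
Titrant: 1x + 1y = 7.397 × 10^-3;  mass: 74.55x + 119.00y = 0.6890
Solving, x = 4.303 × 10^-3 mol, y = 3.094 × 10^-3 mol
mass of KCl = 4.303 × 10^-3 × 74.55 = 0.3208 g
% KCl = 0.3208 / 0.6890 × 100 = 46.56 %

46.56 %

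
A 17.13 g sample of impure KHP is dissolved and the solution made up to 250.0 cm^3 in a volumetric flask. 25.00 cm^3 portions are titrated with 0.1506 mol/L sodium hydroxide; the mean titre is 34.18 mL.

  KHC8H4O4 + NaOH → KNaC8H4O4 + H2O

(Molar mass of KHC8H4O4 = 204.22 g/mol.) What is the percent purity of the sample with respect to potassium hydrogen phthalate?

n(NaOH) per titration = 0.03418 × 0.1506 = 5.148 × 10^-3 mol
n(KHC8H4O4) in each aliquot = 5.148 × 10^-3 mol (1:1 ratio)
n(KHC8H4O4) in the whole flask = 5.148 × 10^-3 × 250.0/25.00 = 0.05148 mol
mass of KHC8H4O4 = 0.05148 × 204.22 = 10.51 g
% KHC8H4O4 = 10.51 / 17.13 × 100 = 61.37 %

61.37 %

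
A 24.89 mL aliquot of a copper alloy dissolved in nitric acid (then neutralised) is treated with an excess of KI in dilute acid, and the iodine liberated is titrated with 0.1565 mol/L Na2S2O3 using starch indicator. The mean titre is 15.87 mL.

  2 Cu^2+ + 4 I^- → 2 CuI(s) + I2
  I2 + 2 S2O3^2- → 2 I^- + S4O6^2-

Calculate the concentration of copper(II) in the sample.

0.09979 mol/L

n(S2O3^2-) = 0.01587 × 0.1565 = 2.484 × 10^-3 mol
n(I2) = n(S2O3^2-)/2 = 1.242 × 10^-3 mol
From the 2:1 ratio, n(Cu2+) in the aliquot = 2/1 × 1.242 × 10^-3 = 2.484 × 10^-3 mol
[Cu2+] = 2.484 × 10^-3 / 0.02489 = 0.09979 mol/L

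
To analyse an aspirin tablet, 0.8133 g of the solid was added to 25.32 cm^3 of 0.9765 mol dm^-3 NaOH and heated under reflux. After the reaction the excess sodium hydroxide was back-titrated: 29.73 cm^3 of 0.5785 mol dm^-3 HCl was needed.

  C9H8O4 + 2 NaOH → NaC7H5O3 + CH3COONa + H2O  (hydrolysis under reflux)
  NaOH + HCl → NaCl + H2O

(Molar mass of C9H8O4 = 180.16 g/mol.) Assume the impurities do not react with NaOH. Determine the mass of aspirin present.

0.6780 g

n(NaOH) added = 0.02532 × 0.9765 = 0.02472 mol
n(HCl) used in back-titration = 0.02973 × 0.5785 = 0.01720 mol
n(NaOH) left over = 0.01720 mol (1:1 ratio)
n(NaOH) consumed by analyte = 0.02472 − 0.01720 = 7.526 × 10^-3 mol
From the 1:2 ratio, n(C9H8O4) = 1/2 × 7.526 × 10^-3 = 3.763 × 10^-3 mol
mass of C9H8O4 = 3.763 × 10^-3 × 180.16 = 0.6780 g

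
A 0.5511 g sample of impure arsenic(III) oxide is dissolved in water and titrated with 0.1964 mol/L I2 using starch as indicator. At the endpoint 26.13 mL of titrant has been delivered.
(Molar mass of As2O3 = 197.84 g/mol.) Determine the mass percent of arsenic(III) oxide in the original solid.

92.12 %

As2O3 + 2 I2 + 2 H2O → As2O5 + 4 HI
n(I2) = 0.02613 L × 0.1964 mol/L = 5.132 × 10^-3 mol
From the 1:2 ratio, n(As2O3) = 1/2 × 5.132 × 10^-3 = 2.566 × 10^-3 mol
mass of As2O3 = 2.566 × 10^-3 × 197.84 g/mol = 0.5077 g
% As2O3 = 0.5077 / 0.5511 × 100 = 92.12 %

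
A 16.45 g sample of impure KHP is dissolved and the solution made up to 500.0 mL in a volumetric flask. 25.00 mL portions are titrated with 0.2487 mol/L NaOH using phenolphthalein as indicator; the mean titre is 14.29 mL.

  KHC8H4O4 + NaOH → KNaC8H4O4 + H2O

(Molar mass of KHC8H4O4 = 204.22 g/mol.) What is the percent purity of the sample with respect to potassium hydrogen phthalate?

n(NaOH) per titration = 0.01429 × 0.2487 = 3.554 × 10^-3 mol
n(KHC8H4O4) in each aliquot = 3.554 × 10^-3 mol (1:1 ratio)
n(KHC8H4O4) in the whole flask = 3.554 × 10^-3 × 500.0/25.00 = 0.07108 mol
mass of KHC8H4O4 = 0.07108 × 204.22 = 14.52 g
% KHC8H4O4 = 14.52 / 16.45 × 100 = 88.24 %

88.24 %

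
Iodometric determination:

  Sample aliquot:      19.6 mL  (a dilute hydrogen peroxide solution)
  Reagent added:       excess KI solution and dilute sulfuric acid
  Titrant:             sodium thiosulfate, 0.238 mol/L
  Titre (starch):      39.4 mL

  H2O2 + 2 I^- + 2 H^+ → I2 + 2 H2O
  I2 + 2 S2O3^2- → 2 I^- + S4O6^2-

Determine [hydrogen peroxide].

n(S2O3^2-) = 0.0394 × 0.238 = 9.38 × 10^-3 mol
n(I2) = n(S2O3^2-)/2 = 4.69 × 10^-3 mol
n(H2O2) in the aliquot = 4.69 × 10^-3 mol (1:1 ratio)
[H2O2] = 4.69 × 10^-3 / 0.0196 = 0.239 mol/L

0.239 mol/L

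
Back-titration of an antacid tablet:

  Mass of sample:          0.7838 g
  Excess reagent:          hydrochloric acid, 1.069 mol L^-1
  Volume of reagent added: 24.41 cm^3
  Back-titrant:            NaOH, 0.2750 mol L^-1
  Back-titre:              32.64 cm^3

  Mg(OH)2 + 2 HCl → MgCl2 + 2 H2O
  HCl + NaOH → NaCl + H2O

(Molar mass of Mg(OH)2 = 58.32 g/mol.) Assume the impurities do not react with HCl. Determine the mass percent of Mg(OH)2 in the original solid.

63.69 %

n(HCl) added = 0.02441 × 1.069 = 0.02609 mol
n(NaOH) used in back-titration = 0.03264 × 0.2750 = 8.976 × 10^-3 mol
n(HCl) left over = 8.976 × 10^-3 mol (1:1 ratio)
n(HCl) consumed by analyte = 0.02609 − 8.976 × 10^-3 = 0.01712 mol
From the 1:2 ratio, n(Mg(OH)2) = 1/2 × 0.01712 = 8.559 × 10^-3 mol
mass of Mg(OH)2 = 8.559 × 10^-3 × 58.32 = 0.4992 g
% Mg(OH)2 = 0.4992 / 0.7838 × 100 = 63.69 %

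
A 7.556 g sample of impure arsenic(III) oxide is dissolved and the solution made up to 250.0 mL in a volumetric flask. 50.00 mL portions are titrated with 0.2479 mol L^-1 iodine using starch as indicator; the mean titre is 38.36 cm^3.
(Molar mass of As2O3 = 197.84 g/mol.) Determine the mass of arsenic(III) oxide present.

4.703 g

As2O3 + 2 I2 + 2 H2O → As2O5 + 4 HI
n(I2) per titration = 0.03836 × 0.2479 = 9.509 × 10^-3 mol
From the 1:2 ratio, n(As2O3) in each aliquot = 1/2 × 9.509 × 10^-3 = 4.755 × 10^-3 mol
n(As2O3) in the whole flask = 4.755 × 10^-3 × 250.0/50.00 = 0.02377 mol
mass of As2O3 = 0.02377 × 197.84 = 4.703 g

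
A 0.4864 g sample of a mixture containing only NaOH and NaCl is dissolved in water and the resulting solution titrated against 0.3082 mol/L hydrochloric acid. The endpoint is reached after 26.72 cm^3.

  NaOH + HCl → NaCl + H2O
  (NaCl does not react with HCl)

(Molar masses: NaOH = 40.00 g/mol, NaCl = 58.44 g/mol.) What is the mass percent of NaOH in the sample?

n(HCl) = 0.02672 × 0.3082 = 8.235 × 10^-3 mol
Let x = n(NaOH), y = n(NaCl).
Titrant: 1x = 8.235 × 10^-3;  mass: 40.00x + 58.44y = 0.4864
Solving, x = 8.235 × 10^-3 mol, y = 2.686 × 10^-3 mol
mass of NaOH = 8.235 × 10^-3 × 40.00 = 0.3294 g
% NaOH = 0.3294 / 0.4864 × 100 = 67.72 %

67.72 %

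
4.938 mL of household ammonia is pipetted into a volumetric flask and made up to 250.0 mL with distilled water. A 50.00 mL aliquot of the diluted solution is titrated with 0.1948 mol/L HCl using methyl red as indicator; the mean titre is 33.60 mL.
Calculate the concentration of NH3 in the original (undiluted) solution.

NH3 + HCl → NH4Cl
n(HCl) = 0.03360 × 0.1948 = 6.545 × 10^-3 mol
n(NH3) in the aliquot = 6.545 × 10^-3 mol (1:1 ratio)
[NH3]_dilute = 6.545 × 10^-3 / 0.05000 = 0.1309 mol/L
Dilution factor = 250.0 / 4.938 = 50.63
[NH3]_stock = 0.1309 × 50.63 = 6.627 mol/L

6.627 mol/L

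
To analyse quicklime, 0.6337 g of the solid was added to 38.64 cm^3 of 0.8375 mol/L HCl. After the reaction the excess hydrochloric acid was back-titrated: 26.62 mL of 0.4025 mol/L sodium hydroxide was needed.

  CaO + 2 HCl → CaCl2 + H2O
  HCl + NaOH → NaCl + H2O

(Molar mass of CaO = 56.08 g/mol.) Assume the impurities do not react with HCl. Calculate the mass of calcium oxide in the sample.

n(HCl) added = 0.03864 × 0.8375 = 0.03236 mol
n(NaOH) used in back-titration = 0.02662 × 0.4025 = 0.01071 mol
n(HCl) left over = 0.01071 mol (1:1 ratio)
n(HCl) consumed by analyte = 0.03236 − 0.01071 = 0.02165 mol
From the 1:2 ratio, n(CaO) = 1/2 × 0.02165 = 0.01082 mol
mass of CaO = 0.01082 × 56.08 = 0.6070 g

0.6070 g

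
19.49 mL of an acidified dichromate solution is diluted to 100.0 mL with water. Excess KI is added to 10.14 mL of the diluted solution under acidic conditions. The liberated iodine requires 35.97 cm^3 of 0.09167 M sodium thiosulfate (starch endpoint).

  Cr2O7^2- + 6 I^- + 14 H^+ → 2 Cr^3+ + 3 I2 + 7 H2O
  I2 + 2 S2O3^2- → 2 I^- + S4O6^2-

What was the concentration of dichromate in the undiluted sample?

0.2781 M

n(S2O3^2-) = 0.03597 × 0.09167 = 3.297 × 10^-3 mol
n(I2) = n(S2O3^2-)/2 = 1.649 × 10^-3 mol
From the 1:3 ratio, n(Cr2O7^2-) in the aliquot = 1/3 × 1.649 × 10^-3 = 5.496 × 10^-4 mol
[Cr2O7^2-]_dilute = 5.496 × 10^-4 / 0.01014 = 0.05420 mol/L
[Cr2O7^2-]_original = 0.05420 × 100.0/19.49 = 0.2781 mol/L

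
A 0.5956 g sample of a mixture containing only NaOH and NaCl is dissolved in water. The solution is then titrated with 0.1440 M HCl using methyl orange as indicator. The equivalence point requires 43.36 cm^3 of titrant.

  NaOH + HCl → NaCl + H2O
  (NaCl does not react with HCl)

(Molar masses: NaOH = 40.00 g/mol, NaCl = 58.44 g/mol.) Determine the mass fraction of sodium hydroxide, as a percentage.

n(HCl) = 0.04336 × 0.1440 = 6.244 × 10^-3 mol
Let x = n(NaOH), y = n(NaCl).
Titrant: 1x = 6.244 × 10^-3;  mass: 40.00x + 58.44y = 0.5956
Solving, x = 6.244 × 10^-3 mol, y = 5.918 × 10^-3 mol
mass of NaOH = 6.244 × 10^-3 × 40.00 = 0.2498 g
% NaOH = 0.2498 / 0.5956 × 100 = 41.93 %

41.93 %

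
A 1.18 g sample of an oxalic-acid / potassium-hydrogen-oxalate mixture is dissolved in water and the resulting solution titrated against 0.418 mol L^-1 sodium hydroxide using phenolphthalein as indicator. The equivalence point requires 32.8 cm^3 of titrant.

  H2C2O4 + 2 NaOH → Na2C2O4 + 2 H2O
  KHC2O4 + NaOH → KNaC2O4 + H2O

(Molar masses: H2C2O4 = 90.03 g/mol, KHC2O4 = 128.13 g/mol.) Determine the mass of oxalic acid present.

n(NaOH) = 0.0328 × 0.418 = 0.0137 mol
Let x = n(H2C2O4), y = n(KHC2O4).
Titrant: 2x + 1y = 0.0137;  mass: 90.03x + 128.13y = 1.18
Solving, x = 3.47 × 10^-3 mol, y = 6.77 × 10^-3 mol
mass of H2C2O4 = 3.47 × 10^-3 × 90.03 = 0.312 g

0.312 g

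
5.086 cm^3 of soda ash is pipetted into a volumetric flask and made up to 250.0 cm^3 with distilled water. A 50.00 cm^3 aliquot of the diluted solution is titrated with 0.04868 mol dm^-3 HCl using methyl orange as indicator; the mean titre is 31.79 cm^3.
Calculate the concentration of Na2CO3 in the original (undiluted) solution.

Na2CO3 + 2 HCl → 2 NaCl + H2O + CO2
n(HCl) = 0.03179 × 0.04868 = 1.548 × 10^-3 mol
From the 1:2 ratio, n(Na2CO3) in the aliquot = 1/2 × 1.548 × 10^-3 = 7.738 × 10^-4 mol
[Na2CO3]_dilute = 7.738 × 10^-4 / 0.05000 = 0.01548 mol/L
Dilution factor = 250.0 / 5.086 = 49.15
[Na2CO3]_stock = 0.01548 × 49.15 = 0.7607 mol/L

0.7607 mol/L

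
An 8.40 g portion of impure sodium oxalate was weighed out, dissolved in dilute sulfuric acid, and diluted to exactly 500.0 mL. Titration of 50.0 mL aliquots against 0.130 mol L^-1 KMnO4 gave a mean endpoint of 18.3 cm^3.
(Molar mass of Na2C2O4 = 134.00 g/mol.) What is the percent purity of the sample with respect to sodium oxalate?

2 MnO4^- + 5 C2O4^2- + 16 H^+ → 2 Mn^2+ + 10 CO2 + 8 H2O
n(KMnO4) per titration = 0.0183 × 0.130 = 2.38 × 10^-3 mol
From the 5:2 ratio, n(Na2C2O4) in each aliquot = 5/2 × 2.38 × 10^-3 = 5.95 × 10^-3 mol
n(Na2C2O4) in the whole flask = 5.95 × 10^-3 × 500.0/50.0 = 0.0595 mol
mass of Na2C2O4 = 0.0595 × 134.00 = 7.97 g
% Na2C2O4 = 7.97 / 8.40 × 100 = 94.9 %

94.9 %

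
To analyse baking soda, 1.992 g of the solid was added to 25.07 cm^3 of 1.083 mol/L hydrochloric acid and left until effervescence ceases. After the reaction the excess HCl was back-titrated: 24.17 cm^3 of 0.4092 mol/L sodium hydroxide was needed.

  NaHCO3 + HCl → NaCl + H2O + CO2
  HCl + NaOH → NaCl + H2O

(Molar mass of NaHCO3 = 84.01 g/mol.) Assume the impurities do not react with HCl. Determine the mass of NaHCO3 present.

1.450 g

n(HCl) added = 0.02507 × 1.083 = 0.02715 mol
n(NaOH) used in back-titration = 0.02417 × 0.4092 = 9.890 × 10^-3 mol
n(HCl) left over = 9.890 × 10^-3 mol (1:1 ratio)
n(HCl) consumed by analyte = 0.02715 − 9.890 × 10^-3 = 0.01726 mol
n(NaHCO3) = 0.01726 mol (1:1 ratio)
mass of NaHCO3 = 0.01726 × 84.01 = 1.450 g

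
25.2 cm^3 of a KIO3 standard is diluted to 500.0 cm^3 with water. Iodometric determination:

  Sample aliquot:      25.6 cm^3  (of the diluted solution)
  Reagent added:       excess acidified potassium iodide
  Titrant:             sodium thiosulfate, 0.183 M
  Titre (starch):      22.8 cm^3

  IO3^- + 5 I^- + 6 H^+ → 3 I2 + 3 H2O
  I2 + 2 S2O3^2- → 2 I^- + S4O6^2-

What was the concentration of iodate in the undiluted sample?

0.539 M

n(S2O3^2-) = 0.0228 × 0.183 = 4.17 × 10^-3 mol
n(I2) = n(S2O3^2-)/2 = 2.09 × 10^-3 mol
From the 1:3 ratio, n(IO3^-) in the aliquot = 1/3 × 2.09 × 10^-3 = 6.95 × 10^-4 mol
[IO3^-]_dilute = 6.95 × 10^-4 / 0.0256 = 0.0272 mol/L
[IO3^-]_original = 0.0272 × 500.0/25.2 = 0.539 mol/L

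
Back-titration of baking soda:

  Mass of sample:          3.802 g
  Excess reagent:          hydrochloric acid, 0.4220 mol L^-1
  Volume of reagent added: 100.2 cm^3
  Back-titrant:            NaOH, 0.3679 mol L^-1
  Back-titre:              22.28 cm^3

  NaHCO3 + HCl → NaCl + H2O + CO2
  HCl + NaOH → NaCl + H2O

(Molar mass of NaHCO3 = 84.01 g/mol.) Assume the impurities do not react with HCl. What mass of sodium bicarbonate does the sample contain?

2.864 g

n(HCl) added = 0.1002 × 0.4220 = 0.04228 mol
n(NaOH) used in back-titration = 0.02228 × 0.3679 = 8.197 × 10^-3 mol
n(HCl) left over = 8.197 × 10^-3 mol (1:1 ratio)
n(HCl) consumed by analyte = 0.04228 − 8.197 × 10^-3 = 0.03409 mol
n(NaHCO3) = 0.03409 mol (1:1 ratio)
mass of NaHCO3 = 0.03409 × 84.01 = 2.864 g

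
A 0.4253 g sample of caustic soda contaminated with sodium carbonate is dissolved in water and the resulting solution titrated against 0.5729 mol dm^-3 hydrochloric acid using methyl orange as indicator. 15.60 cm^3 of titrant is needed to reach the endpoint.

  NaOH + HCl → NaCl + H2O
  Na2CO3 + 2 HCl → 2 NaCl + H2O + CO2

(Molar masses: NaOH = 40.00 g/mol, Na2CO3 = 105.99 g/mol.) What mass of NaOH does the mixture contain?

n(HCl) = 0.01560 × 0.5729 = 8.937 × 10^-3 mol
Let x = n(NaOH), y = n(Na2CO3).
Titrant: 1x + 2y = 8.937 × 10^-3;  mass: 40.00x + 105.99y = 0.4253
Solving, x = 3.719 × 10^-3 mol, y = 2.609 × 10^-3 mol
mass of NaOH = 3.719 × 10^-3 × 40.00 = 0.1488 g

0.1488 g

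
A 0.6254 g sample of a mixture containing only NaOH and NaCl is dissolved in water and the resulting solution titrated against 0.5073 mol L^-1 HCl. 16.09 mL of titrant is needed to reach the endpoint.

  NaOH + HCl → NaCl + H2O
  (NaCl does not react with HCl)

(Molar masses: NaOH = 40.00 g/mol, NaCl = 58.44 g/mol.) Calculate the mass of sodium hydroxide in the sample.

n(HCl) = 0.01609 × 0.5073 = 8.162 × 10^-3 mol
Let x = n(NaOH), y = n(NaCl).
Titrant: 1x = 8.162 × 10^-3;  mass: 40.00x + 58.44y = 0.6254
Solving, x = 8.162 × 10^-3 mol, y = 5.115 × 10^-3 mol
mass of NaOH = 8.162 × 10^-3 × 40.00 = 0.3265 g

0.3265 g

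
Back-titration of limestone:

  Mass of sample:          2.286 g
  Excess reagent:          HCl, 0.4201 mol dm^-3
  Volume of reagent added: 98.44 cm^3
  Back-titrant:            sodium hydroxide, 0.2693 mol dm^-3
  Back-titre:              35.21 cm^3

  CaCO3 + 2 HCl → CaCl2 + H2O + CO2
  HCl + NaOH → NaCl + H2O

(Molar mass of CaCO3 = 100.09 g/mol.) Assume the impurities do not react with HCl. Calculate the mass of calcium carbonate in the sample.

n(HCl) added = 0.09844 × 0.4201 = 0.04135 mol
n(NaOH) used in back-titration = 0.03521 × 0.2693 = 9.482 × 10^-3 mol
n(HCl) left over = 9.482 × 10^-3 mol (1:1 ratio)
n(HCl) consumed by analyte = 0.04135 − 9.482 × 10^-3 = 0.03187 mol
From the 1:2 ratio, n(CaCO3) = 1/2 × 0.03187 = 0.01594 mol
mass of CaCO3 = 0.01594 × 100.09 = 1.595 g

1.595 g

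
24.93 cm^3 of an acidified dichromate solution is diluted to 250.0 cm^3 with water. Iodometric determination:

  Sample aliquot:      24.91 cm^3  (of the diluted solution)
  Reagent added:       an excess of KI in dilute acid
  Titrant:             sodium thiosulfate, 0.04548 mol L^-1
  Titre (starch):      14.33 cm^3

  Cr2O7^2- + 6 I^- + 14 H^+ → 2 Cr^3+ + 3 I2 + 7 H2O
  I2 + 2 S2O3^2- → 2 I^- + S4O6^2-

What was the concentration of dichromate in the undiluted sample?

0.04373 mol/L

n(S2O3^2-) = 0.01433 × 0.04548 = 6.517 × 10^-4 mol
n(I2) = n(S2O3^2-)/2 = 3.259 × 10^-4 mol
From the 1:3 ratio, n(Cr2O7^2-) in the aliquot = 1/3 × 3.259 × 10^-4 = 1.086 × 10^-4 mol
[Cr2O7^2-]_dilute = 1.086 × 10^-4 / 0.02491 = 0.004361 mol/L
[Cr2O7^2-]_original = 0.004361 × 250.0/24.93 = 0.04373 mol/L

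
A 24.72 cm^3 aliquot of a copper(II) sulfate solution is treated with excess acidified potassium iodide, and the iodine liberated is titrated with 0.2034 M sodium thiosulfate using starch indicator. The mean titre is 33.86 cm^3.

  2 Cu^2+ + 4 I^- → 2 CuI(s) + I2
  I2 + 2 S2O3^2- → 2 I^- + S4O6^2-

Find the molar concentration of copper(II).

n(S2O3^2-) = 0.03386 × 0.2034 = 6.887 × 10^-3 mol
n(I2) = n(S2O3^2-)/2 = 3.444 × 10^-3 mol
From the 2:1 ratio, n(Cu2+) in the aliquot = 2/1 × 3.444 × 10^-3 = 6.887 × 10^-3 mol
[Cu2+] = 6.887 × 10^-3 / 0.02472 = 0.2786 mol/L

0.2786 M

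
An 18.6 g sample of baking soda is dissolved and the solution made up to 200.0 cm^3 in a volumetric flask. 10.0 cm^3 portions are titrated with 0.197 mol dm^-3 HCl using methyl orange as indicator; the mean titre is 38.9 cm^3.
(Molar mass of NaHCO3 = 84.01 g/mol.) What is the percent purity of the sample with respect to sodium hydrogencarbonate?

69.2 %

NaHCO3 + HCl → NaCl + H2O + CO2
n(HCl) per titration = 0.0389 × 0.197 = 7.66 × 10^-3 mol
n(NaHCO3) in each aliquot = 7.66 × 10^-3 mol (1:1 ratio)
n(NaHCO3) in the whole flask = 7.66 × 10^-3 × 200.0/10.0 = 0.153 mol
mass of NaHCO3 = 0.153 × 84.01 = 12.9 g
% NaHCO3 = 12.9 / 18.6 × 100 = 69.2 %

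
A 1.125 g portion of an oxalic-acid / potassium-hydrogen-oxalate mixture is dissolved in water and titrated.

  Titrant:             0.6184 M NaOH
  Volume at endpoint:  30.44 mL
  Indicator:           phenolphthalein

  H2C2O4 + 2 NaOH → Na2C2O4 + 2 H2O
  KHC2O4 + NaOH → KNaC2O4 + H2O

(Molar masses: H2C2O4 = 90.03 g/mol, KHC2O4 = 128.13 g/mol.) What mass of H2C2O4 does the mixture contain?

n(NaOH) = 0.03044 × 0.6184 = 0.01882 mol
Let x = n(H2C2O4), y = n(KHC2O4).
Titrant: 2x + 1y = 0.01882;  mass: 90.03x + 128.13y = 1.125
Solving, x = 7.742 × 10^-3 mol, y = 3.340 × 10^-3 mol
mass of H2C2O4 = 7.742 × 10^-3 × 90.03 = 0.6970 g

0.6970 g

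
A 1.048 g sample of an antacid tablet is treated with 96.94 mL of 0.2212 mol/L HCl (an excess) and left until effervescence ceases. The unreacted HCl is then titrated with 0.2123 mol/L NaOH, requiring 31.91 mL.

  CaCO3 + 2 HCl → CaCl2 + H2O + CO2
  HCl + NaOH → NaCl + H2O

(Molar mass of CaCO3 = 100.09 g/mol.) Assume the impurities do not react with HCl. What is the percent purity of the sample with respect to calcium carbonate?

70.05 %

n(HCl) added = 0.09694 × 0.2212 = 0.02144 mol
n(NaOH) used in back-titration = 0.03191 × 0.2123 = 6.774 × 10^-3 mol
n(HCl) left over = 6.774 × 10^-3 mol (1:1 ratio)
n(HCl) consumed by analyte = 0.02144 − 6.774 × 10^-3 = 0.01467 mol
From the 1:2 ratio, n(CaCO3) = 1/2 × 0.01467 = 7.334 × 10^-3 mol
mass of CaCO3 = 7.334 × 10^-3 × 100.09 = 0.7341 g
% CaCO3 = 0.7341 / 1.048 × 100 = 70.05 %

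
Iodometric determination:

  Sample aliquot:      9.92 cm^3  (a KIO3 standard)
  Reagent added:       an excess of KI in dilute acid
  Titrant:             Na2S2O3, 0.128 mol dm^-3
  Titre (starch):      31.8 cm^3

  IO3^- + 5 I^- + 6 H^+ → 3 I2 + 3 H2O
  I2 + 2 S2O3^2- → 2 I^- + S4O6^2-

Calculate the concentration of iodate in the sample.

n(S2O3^2-) = 0.0318 × 0.128 = 4.07 × 10^-3 mol
n(I2) = n(S2O3^2-)/2 = 2.04 × 10^-3 mol
From the 1:3 ratio, n(IO3^-) in the aliquot = 1/3 × 2.04 × 10^-3 = 6.78 × 10^-4 mol
[IO3^-] = 6.78 × 10^-4 / 0.00992 = 0.0684 mol/L

0.0684 mol/L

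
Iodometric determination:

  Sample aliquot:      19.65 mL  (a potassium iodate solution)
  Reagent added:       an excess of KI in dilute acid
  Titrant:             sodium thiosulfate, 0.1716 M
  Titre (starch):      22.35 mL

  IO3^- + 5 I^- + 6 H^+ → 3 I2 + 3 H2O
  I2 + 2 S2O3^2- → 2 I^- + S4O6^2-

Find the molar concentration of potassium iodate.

n(S2O3^2-) = 0.02235 × 0.1716 = 3.835 × 10^-3 mol
n(I2) = n(S2O3^2-)/2 = 1.918 × 10^-3 mol
From the 1:3 ratio, n(IO3^-) in the aliquot = 1/3 × 1.918 × 10^-3 = 6.392 × 10^-4 mol
[IO3^-] = 6.392 × 10^-4 / 0.01965 = 0.03253 mol/L

0.03253 M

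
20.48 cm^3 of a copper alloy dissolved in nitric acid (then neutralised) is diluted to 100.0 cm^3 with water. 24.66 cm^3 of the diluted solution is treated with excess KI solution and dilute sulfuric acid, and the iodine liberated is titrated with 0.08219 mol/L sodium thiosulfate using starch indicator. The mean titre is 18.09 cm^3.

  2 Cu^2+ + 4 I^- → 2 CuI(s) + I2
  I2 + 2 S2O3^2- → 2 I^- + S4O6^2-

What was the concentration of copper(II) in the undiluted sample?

0.2944 mol/L

n(S2O3^2-) = 0.01809 × 0.08219 = 1.487 × 10^-3 mol
n(I2) = n(S2O3^2-)/2 = 7.434 × 10^-4 mol
From the 2:1 ratio, n(Cu2+) in the aliquot = 2/1 × 7.434 × 10^-4 = 1.487 × 10^-3 mol
[Cu2+]_dilute = 1.487 × 10^-3 / 0.02466 = 0.06029 mol/L
[Cu2+]_original = 0.06029 × 100.0/20.48 = 0.2944 mol/L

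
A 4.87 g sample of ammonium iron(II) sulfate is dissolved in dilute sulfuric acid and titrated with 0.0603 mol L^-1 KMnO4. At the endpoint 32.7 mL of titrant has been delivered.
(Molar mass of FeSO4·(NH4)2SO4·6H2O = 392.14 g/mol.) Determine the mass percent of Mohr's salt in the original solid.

79.4 %

MnO4^- + 5 Fe^2+ + 8 H^+ → Mn^2+ + 5 Fe^3+ + 4 H2O
n(KMnO4) = 0.0327 L × 0.0603 mol/L = 1.97 × 10^-3 mol
From the 5:1 ratio, n(FeSO4·(NH4)2SO4·6H2O) = 5/1 × 1.97 × 10^-3 = 9.86 × 10^-3 mol
mass of FeSO4·(NH4)2SO4·6H2O = 9.86 × 10^-3 × 392.14 g/mol = 3.87 g
% FeSO4·(NH4)2SO4·6H2O = 3.87 / 4.87 × 100 = 79.4 %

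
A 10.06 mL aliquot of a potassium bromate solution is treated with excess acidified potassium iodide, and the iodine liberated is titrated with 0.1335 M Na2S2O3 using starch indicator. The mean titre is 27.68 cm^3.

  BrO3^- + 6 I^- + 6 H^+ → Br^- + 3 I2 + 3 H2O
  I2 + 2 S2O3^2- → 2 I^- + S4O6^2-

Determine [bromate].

0.06122 M

n(S2O3^2-) = 0.02768 × 0.1335 = 3.695 × 10^-3 mol
n(I2) = n(S2O3^2-)/2 = 1.848 × 10^-3 mol
From the 1:3 ratio, n(BrO3^-) in the aliquot = 1/3 × 1.848 × 10^-3 = 6.159 × 10^-4 mol
[BrO3^-] = 6.159 × 10^-4 / 0.01006 = 0.06122 mol/L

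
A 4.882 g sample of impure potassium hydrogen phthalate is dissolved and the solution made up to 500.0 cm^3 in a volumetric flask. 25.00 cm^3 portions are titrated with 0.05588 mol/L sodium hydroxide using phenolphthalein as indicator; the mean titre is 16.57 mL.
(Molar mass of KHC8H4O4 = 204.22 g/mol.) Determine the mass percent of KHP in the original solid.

77.47 %

KHC8H4O4 + NaOH → KNaC8H4O4 + H2O
n(NaOH) per titration = 0.01657 × 0.05588 = 9.259 × 10^-4 mol
n(KHC8H4O4) in each aliquot = 9.259 × 10^-4 mol (1:1 ratio)
n(KHC8H4O4) in the whole flask = 9.259 × 10^-4 × 500.0/25.00 = 0.01852 mol
mass of KHC8H4O4 = 0.01852 × 204.22 = 3.782 g
% KHC8H4O4 = 3.782 / 4.882 × 100 = 77.47 %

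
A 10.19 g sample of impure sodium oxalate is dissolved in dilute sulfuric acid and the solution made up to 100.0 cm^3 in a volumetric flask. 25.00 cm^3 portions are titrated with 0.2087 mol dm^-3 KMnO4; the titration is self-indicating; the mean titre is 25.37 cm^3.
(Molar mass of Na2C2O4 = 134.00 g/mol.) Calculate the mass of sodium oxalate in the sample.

2 MnO4^- + 5 C2O4^2- + 16 H^+ → 2 Mn^2+ + 10 CO2 + 8 H2O
n(KMnO4) per titration = 0.02537 × 0.2087 = 5.295 × 10^-3 mol
From the 5:2 ratio, n(Na2C2O4) in each aliquot = 5/2 × 5.295 × 10^-3 = 0.01324 mol
n(Na2C2O4) in the whole flask = 0.01324 × 100.0/25.00 = 0.05295 mol
mass of Na2C2O4 = 0.05295 × 134.00 = 7.095 g

7.095 g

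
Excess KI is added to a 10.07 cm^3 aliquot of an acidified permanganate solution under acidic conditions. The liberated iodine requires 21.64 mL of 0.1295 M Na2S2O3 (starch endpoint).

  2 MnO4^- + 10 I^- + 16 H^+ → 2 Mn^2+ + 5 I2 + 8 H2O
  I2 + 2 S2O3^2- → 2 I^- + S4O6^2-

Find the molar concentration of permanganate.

n(S2O3^2-) = 0.02164 × 0.1295 = 2.802 × 10^-3 mol
n(I2) = n(S2O3^2-)/2 = 1.401 × 10^-3 mol
From the 2:5 ratio, n(MnO4^-) in the aliquot = 2/5 × 1.401 × 10^-3 = 5.605 × 10^-4 mol
[MnO4^-] = 5.605 × 10^-4 / 0.01007 = 0.05566 mol/L

0.05566 M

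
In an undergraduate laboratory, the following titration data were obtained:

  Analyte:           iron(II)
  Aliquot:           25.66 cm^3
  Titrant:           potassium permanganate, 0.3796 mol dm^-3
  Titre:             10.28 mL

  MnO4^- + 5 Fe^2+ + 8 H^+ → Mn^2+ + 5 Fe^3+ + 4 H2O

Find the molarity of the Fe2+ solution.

0.7604 mol/L

n(KMnO4) = 0.01028 L × 0.3796 mol/L = 3.902 × 10^-3 mol
From the 5:1 mole ratio, n(Fe2+) = 5/1 × 3.902 × 10^-3 = 0.01951 mol
[Fe2+] = 0.01951 mol / 0.02566 L = 0.7604 mol/L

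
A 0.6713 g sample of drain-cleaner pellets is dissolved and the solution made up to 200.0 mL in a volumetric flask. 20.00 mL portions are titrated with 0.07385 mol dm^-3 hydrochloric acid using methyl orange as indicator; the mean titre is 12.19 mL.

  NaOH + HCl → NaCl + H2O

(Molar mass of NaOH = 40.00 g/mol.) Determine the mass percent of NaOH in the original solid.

53.64 %

n(HCl) per titration = 0.01219 × 0.07385 = 9.002 × 10^-4 mol
n(NaOH) in each aliquot = 9.002 × 10^-4 mol (1:1 ratio)
n(NaOH) in the whole flask = 9.002 × 10^-4 × 200.0/20.00 = 9.002 × 10^-3 mol
mass of NaOH = 9.002 × 10^-3 × 40.00 = 0.3601 g
% NaOH = 0.3601 / 0.6713 × 100 = 53.64 %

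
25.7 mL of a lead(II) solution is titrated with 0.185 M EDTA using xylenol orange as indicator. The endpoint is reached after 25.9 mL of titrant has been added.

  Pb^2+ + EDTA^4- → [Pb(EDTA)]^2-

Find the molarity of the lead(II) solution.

0.186 M

n(EDTA) = 0.0259 L × 0.185 mol/L = 4.79 × 10^-3 mol
n(Pb2+) = 4.79 × 10^-3 mol (1:1 mole ratio)
[Pb2+] = 4.79 × 10^-3 mol / 0.0257 L = 0.186 mol/L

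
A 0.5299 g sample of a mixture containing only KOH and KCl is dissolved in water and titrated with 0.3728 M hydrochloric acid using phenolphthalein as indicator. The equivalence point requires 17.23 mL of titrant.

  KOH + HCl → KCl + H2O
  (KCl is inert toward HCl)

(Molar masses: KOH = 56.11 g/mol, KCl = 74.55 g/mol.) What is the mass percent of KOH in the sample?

68.02 %

n(HCl) = 0.01723 × 0.3728 = 6.423 × 10^-3 mol
Let x = n(KOH), y = n(KCl).
Titrant: 1x = 6.423 × 10^-3;  mass: 56.11x + 74.55y = 0.5299
Solving, x = 6.423 × 10^-3 mol, y = 2.273 × 10^-3 mol
mass of KOH = 6.423 × 10^-3 × 56.11 = 0.3604 g
% KOH = 0.3604 / 0.5299 × 100 = 68.02 %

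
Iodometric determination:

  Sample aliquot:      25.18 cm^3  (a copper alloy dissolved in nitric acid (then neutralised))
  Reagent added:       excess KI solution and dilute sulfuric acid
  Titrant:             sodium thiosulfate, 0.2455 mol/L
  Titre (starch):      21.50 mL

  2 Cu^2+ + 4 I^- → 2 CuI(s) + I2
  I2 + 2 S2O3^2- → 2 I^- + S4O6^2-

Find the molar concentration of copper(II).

0.2096 mol/L

n(S2O3^2-) = 0.02150 × 0.2455 = 5.278 × 10^-3 mol
n(I2) = n(S2O3^2-)/2 = 2.639 × 10^-3 mol
From the 2:1 ratio, n(Cu2+) in the aliquot = 2/1 × 2.639 × 10^-3 = 5.278 × 10^-3 mol
[Cu2+] = 5.278 × 10^-3 / 0.02518 = 0.2096 mol/L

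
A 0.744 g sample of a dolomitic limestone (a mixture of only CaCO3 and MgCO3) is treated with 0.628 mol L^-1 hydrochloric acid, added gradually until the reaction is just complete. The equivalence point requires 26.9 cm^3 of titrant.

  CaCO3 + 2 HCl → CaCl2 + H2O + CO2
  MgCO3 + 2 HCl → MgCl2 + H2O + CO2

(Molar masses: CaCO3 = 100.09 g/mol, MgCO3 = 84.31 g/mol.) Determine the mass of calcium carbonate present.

n(HCl) = 0.0269 × 0.628 = 0.0169 mol
Let x = n(CaCO3), y = n(MgCO3).
Titrant: 2x + 2y = 0.0169;  mass: 100.09x + 84.31y = 0.744
Solving, x = 2.02 × 10^-3 mol, y = 6.43 × 10^-3 mol
mass of CaCO3 = 2.02 × 10^-3 × 100.09 = 0.202 g

0.202 g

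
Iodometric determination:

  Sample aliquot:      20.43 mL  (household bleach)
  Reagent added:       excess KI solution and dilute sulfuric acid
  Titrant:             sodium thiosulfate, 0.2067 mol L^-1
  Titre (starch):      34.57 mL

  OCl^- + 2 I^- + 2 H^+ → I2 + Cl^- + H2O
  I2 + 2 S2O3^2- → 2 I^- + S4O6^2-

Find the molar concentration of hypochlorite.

n(S2O3^2-) = 0.03457 × 0.2067 = 7.146 × 10^-3 mol
n(I2) = n(S2O3^2-)/2 = 3.573 × 10^-3 mol
n(OCl^-) in the aliquot = 3.573 × 10^-3 mol (1:1 ratio)
[OCl^-] = 3.573 × 10^-3 / 0.02043 = 0.1749 mol/L

0.1749 mol/L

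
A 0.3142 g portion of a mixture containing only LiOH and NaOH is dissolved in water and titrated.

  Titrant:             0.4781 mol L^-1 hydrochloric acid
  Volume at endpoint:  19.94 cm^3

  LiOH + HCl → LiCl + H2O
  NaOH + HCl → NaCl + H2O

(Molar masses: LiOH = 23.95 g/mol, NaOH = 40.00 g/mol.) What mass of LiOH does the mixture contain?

n(HCl) = 0.01994 × 0.4781 = 9.533 × 10^-3 mol
Let x = n(LiOH), y = n(NaOH).
Titrant: 1x + 1y = 9.533 × 10^-3;  mass: 23.95x + 40.00y = 0.3142
Solving, x = 4.183 × 10^-3 mol, y = 5.351 × 10^-3 mol
mass of LiOH = 4.183 × 10^-3 × 23.95 = 0.1002 g

0.1002 g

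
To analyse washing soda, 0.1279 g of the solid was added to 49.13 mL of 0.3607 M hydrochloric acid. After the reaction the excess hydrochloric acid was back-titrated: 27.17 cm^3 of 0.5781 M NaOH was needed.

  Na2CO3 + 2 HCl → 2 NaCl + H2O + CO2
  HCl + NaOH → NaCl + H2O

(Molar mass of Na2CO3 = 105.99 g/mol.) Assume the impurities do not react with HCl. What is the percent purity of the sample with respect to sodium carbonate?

83.46 %

n(HCl) added = 0.04913 × 0.3607 = 0.01772 mol
n(NaOH) used in back-titration = 0.02717 × 0.5781 = 0.01571 mol
n(HCl) left over = 0.01571 mol (1:1 ratio)
n(HCl) consumed by analyte = 0.01772 − 0.01571 = 2.014 × 10^-3 mol
From the 1:2 ratio, n(Na2CO3) = 1/2 × 2.014 × 10^-3 = 1.007 × 10^-3 mol
mass of Na2CO3 = 1.007 × 10^-3 × 105.99 = 0.1067 g
% Na2CO3 = 0.1067 / 0.1279 × 100 = 83.46 %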